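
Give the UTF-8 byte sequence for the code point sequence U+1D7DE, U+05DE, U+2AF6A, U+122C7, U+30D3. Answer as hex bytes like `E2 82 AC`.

F0 9D 9F 9E D7 9E F0 AA BD AA F0 92 8B 87 E3 83 93

U+1D7DE: 4-byte form → F0 9D 9F 9E.
U+05DE: 2-byte form → D7 9E.
U+2AF6A: 4-byte form → F0 AA BD AA.
U+122C7: 4-byte form → F0 92 8B 87.
U+30D3: 3-byte form → E3 83 93.
Concatenated (17 bytes): F0 9D 9F 9E D7 9E F0 AA BD AA F0 92 8B 87 E3 83 93.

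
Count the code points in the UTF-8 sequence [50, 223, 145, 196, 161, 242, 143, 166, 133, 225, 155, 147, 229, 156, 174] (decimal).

Byte at offset 0: 0x32 = 00110010 → 1-byte char (#1). Advance 1.
Byte at offset 1: 0xDF = 11011111 → 2-byte char (#2). Advance 2.
Byte at offset 3: 0xC4 = 11000100 → 2-byte char (#3). Advance 2.
Byte at offset 5: 0xF2 = 11110010 → 4-byte char (#4). Advance 4.
Byte at offset 9: 0xE1 = 11100001 → 3-byte char (#5). Advance 3.
Byte at offset 12: 0xE5 = 11100101 → 3-byte char (#6). Advance 3.
Reached end at offset 15 after 6 code points.

6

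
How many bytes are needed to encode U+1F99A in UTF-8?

4

U+1F99A = 0x1F99A. UTF-8 uses 1 byte below 0x80, 2 below 0x800, 3 below 0x10000, 4 up to 0x10FFFF. 0x1F99A is in U+10000–U+10FFFF → 4 bytes.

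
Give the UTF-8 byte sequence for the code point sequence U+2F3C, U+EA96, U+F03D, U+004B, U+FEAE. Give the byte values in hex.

E2 BC BC EE AA 96 EF 80 BD 4B EF BA AE

U+2F3C: 3-byte form → E2 BC BC.
U+EA96: 3-byte form → EE AA 96.
U+F03D: 3-byte form → EF 80 BD.
U+004B: 1-byte form → 4B.
U+FEAE: 3-byte form → EF BA AE.
Concatenated (13 bytes): E2 BC BC EE AA 96 EF 80 BD 4B EF BA AE.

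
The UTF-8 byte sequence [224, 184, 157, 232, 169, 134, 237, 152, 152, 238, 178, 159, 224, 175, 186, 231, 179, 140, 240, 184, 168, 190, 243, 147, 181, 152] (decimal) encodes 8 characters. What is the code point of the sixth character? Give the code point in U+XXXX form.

U+7CCC

Offset 0: leading byte 0xE0 = 11100000 → 3-byte char #1 = E0 B8 9D.
Offset 3: leading byte 0xE8 = 11101000 → 3-byte char #2 = E8 A9 86.
Offset 6: leading byte 0xED = 11101101 → 3-byte char #3 = ED 98 98.
Offset 9: leading byte 0xEE = 11101110 → 3-byte char #4 = EE B2 9F.
Offset 12: leading byte 0xE0 = 11100000 → 3-byte char #5 = E0 AF BA.
Offset 15: leading byte 0xE7 = 11100111 → 3-byte char #6 = E7 B3 8C.
Leading byte 0xE7 = 11100111 matches 1110xxxx → 3-byte sequence.
Byte 1: 0xE7 = 11100111, payload 0111 (4 bits).
Byte 2: 0xB3 = 10110011 (10xxxxxx ✓), payload 110011.
Byte 3: 0x8C = 10001100 (10xxxxxx ✓), payload 001100.
Concatenate: 0111110011001100 = 0x7CCC (16 bits → U+7CCC).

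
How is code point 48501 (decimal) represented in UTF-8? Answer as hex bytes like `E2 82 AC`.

U+BD75 = 0xBD75 = 48501 decimal. In range U+0800–U+FFFF → 3-byte form: 1110xxxx 10xxxxxx 10xxxxxx.
Binary (16 bits): 1011110101110101.
Split 4+6+6: 1011 | 110101 | 110101.
Byte 1: 11101011 = 0xEB.
Byte 2: 10110101 = 0xB5.
Byte 3: 10110101 = 0xB5.

EB B5 B5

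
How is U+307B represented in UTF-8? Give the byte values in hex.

E3 81 BB

U+307B = 0x307B = 12411 decimal. In range U+0800–U+FFFF → 3-byte form: 1110xxxx 10xxxxxx 10xxxxxx.
Binary (16 bits): 0011000001111011.
Split 4+6+6: 0011 | 000001 | 111011.
Byte 1: 11100011 = 0xE3.
Byte 2: 10000001 = 0x81.
Byte 3: 10111011 = 0xBB.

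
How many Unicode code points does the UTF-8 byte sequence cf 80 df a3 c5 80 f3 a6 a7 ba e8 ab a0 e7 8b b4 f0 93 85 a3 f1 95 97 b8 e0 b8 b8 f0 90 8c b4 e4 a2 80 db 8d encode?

Byte at offset 0: 0xCF = 11001111 → 2-byte char (#1). Advance 2.
Byte at offset 2: 0xDF = 11011111 → 2-byte char (#2). Advance 2.
Byte at offset 4: 0xC5 = 11000101 → 2-byte char (#3). Advance 2.
Byte at offset 6: 0xF3 = 11110011 → 4-byte char (#4). Advance 4.
Byte at offset 10: 0xE8 = 11101000 → 3-byte char (#5). Advance 3.
Byte at offset 13: 0xE7 = 11100111 → 3-byte char (#6). Advance 3.
Byte at offset 16: 0xF0 = 11110000 → 4-byte char (#7). Advance 4.
Byte at offset 20: 0xF1 = 11110001 → 4-byte char (#8). Advance 4.
Byte at offset 24: 0xE0 = 11100000 → 3-byte char (#9). Advance 3.
Byte at offset 27: 0xF0 = 11110000 → 4-byte char (#10). Advance 4.
Byte at offset 31: 0xE4 = 11100100 → 3-byte char (#11). Advance 3.
Byte at offset 34: 0xDB = 11011011 → 2-byte char (#12). Advance 2.
Reached end at offset 36 after 12 code points.

12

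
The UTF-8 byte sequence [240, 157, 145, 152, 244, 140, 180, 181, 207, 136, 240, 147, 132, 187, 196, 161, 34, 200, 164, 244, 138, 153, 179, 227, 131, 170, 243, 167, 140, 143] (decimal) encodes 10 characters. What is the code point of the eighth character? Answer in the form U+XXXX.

U+10A673

Offset 0: leading byte 0xF0 = 11110000 → 4-byte char #1 = F0 9D 91 98.
Offset 4: leading byte 0xF4 = 11110100 → 4-byte char #2 = F4 8C B4 B5.
Offset 8: leading byte 0xCF = 11001111 → 2-byte char #3 = CF 88.
Offset 10: leading byte 0xF0 = 11110000 → 4-byte char #4 = F0 93 84 BB.
Offset 14: leading byte 0xC4 = 11000100 → 2-byte char #5 = C4 A1.
Offset 16: leading byte 0x22 = 00100010 → 1-byte char #6 = 22.
Offset 17: leading byte 0xC8 = 11001000 → 2-byte char #7 = C8 A4.
Offset 19: leading byte 0xF4 = 11110100 → 4-byte char #8 = F4 8A 99 B3.
Leading byte 0xF4 = 11110100 matches 11110xxx → 4-byte sequence.
Byte 1: 0xF4 = 11110100, payload 100 (3 bits).
Byte 2: 0x8A = 10001010 (10xxxxxx ✓), payload 001010.
Byte 3: 0x99 = 10011001 (10xxxxxx ✓), payload 011001.
Byte 4: 0xB3 = 10110011 (10xxxxxx ✓), payload 110011.
Concatenate: 100001010011001110011 = 0x10A673 (21 bits → U+10A673).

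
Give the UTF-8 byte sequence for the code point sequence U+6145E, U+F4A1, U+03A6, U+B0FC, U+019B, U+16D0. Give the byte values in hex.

U+6145E: 4-byte form → F1 A1 91 9E.
U+F4A1: 3-byte form → EF 92 A1.
U+03A6: 2-byte form → CE A6.
U+B0FC: 3-byte form → EB 83 BC.
U+019B: 2-byte form → C6 9B.
U+16D0: 3-byte form → E1 9B 90.
Concatenated (17 bytes): F1 A1 91 9E EF 92 A1 CE A6 EB 83 BC C6 9B E1 9B 90.

F1 A1 91 9E EF 92 A1 CE A6 EB 83 BC C6 9B E1 9B 90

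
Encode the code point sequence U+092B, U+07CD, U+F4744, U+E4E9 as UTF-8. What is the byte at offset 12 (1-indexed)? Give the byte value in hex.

0xA9

1-indexed offset 12 is 0-indexed offset 11.
U+092B → 3-byte form E0 A4 AB at offsets 0–2.
U+07CD → 2-byte form DF 8D at offsets 3–4.
U+F4744 → 4-byte form F3 B4 9D 84 at offsets 5–8.
U+E4E9 → 3-byte form EE 93 A9 at offsets 9–11.
Offset 11 falls in char 4's range; it's byte 3 of EE 93 A9 = 0xA9.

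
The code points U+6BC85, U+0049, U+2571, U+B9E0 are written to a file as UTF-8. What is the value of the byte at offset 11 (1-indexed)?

1-indexed offset 11 is 0-indexed offset 10.
U+6BC85 → 4-byte form F1 AB B2 85 at offsets 0–3.
U+0049 → 1-byte form 49 at offsets 4–4.
U+2571 → 3-byte form E2 95 B1 at offsets 5–7.
U+B9E0 → 3-byte form EB A7 A0 at offsets 8–10.
Offset 10 falls in char 4's range; it's byte 3 of EB A7 A0 = 0xA0.

0xA0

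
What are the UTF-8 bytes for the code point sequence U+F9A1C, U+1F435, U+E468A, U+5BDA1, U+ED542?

F3 B9 A8 9C F0 9F 90 B5 F3 A4 9A 8A F1 9B B6 A1 F3 AD 95 82

U+F9A1C: 4-byte form → F3 B9 A8 9C.
U+1F435: 4-byte form → F0 9F 90 B5.
U+E468A: 4-byte form → F3 A4 9A 8A.
U+5BDA1: 4-byte form → F1 9B B6 A1.
U+ED542: 4-byte form → F3 AD 95 82.
Concatenated (20 bytes): F3 B9 A8 9C F0 9F 90 B5 F3 A4 9A 8A F1 9B B6 A1 F3 AD 95 82.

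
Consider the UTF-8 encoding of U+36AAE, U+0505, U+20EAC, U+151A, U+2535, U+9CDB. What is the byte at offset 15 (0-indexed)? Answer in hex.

0xB5

U+36AAE → 4-byte form F0 B6 AA AE at offsets 0–3.
U+0505 → 2-byte form D4 85 at offsets 4–5.
U+20EAC → 4-byte form F0 A0 BA AC at offsets 6–9.
U+151A → 3-byte form E1 94 9A at offsets 10–12.
U+2535 → 3-byte form E2 94 B5 at offsets 13–15.
Offset 15 falls in char 5's range; it's byte 3 of E2 94 B5 = 0xB5.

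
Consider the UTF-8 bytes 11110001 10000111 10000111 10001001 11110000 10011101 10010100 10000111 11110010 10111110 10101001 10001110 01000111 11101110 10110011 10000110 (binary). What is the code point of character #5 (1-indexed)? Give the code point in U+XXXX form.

Offset 0: leading byte 0xF1 = 11110001 → 4-byte char #1 = F1 87 87 89.
Offset 4: leading byte 0xF0 = 11110000 → 4-byte char #2 = F0 9D 94 87.
Offset 8: leading byte 0xF2 = 11110010 → 4-byte char #3 = F2 BE A9 8E.
Offset 12: leading byte 0x47 = 01000111 → 1-byte char #4 = 47.
Offset 13: leading byte 0xEE = 11101110 → 3-byte char #5 = EE B3 86.
Leading byte 0xEE = 11101110 matches 1110xxxx → 3-byte sequence.
Byte 1: 0xEE = 11101110, payload 1110 (4 bits).
Byte 2: 0xB3 = 10110011 (10xxxxxx ✓), payload 110011.
Byte 3: 0x86 = 10000110 (10xxxxxx ✓), payload 000110.
Concatenate: 1110110011000110 = 0xECC6 (16 bits → U+ECC6).

U+ECC6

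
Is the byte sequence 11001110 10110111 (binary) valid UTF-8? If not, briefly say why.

valid

Leading byte 0xCE = 11001110 → 2-byte form.
Continuation bytes 0xB7=10110111 all match 10xxxxxx.
Decoded value 0x3B7 is ≥ 0x80 (shortest form) and not a surrogate.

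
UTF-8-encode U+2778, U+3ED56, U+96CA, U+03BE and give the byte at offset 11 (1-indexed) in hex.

1-indexed offset 11 is 0-indexed offset 10.
U+2778 → 3-byte form E2 9D B8 at offsets 0–2.
U+3ED56 → 4-byte form F0 BE B5 96 at offsets 3–6.
U+96CA → 3-byte form E9 9B 8A at offsets 7–9.
U+03BE → 2-byte form CE BE at offsets 10–11.
Offset 10 falls in char 4's range; it's byte 1 of CE BE = 0xCE.

0xCE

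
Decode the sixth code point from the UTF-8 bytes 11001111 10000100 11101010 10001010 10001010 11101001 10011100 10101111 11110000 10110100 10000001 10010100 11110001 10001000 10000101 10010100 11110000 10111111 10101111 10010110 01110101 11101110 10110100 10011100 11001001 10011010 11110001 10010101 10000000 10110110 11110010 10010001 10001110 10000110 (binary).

Offset 0: leading byte 0xCF = 11001111 → 2-byte char #1 = CF 84.
Offset 2: leading byte 0xEA = 11101010 → 3-byte char #2 = EA 8A 8A.
Offset 5: leading byte 0xE9 = 11101001 → 3-byte char #3 = E9 9C AF.
Offset 8: leading byte 0xF0 = 11110000 → 4-byte char #4 = F0 B4 81 94.
Offset 12: leading byte 0xF1 = 11110001 → 4-byte char #5 = F1 88 85 94.
Offset 16: leading byte 0xF0 = 11110000 → 4-byte char #6 = F0 BF AF 96.
Leading byte 0xF0 = 11110000 matches 11110xxx → 4-byte sequence.
Byte 1: 0xF0 = 11110000, payload 000 (3 bits).
Byte 2: 0xBF = 10111111 (10xxxxxx ✓), payload 111111.
Byte 3: 0xAF = 10101111 (10xxxxxx ✓), payload 101111.
Byte 4: 0x96 = 10010110 (10xxxxxx ✓), payload 010110.
Concatenate: 000111111101111010110 = 0x3FBD6 (21 bits → U+3FBD6).

U+3FBD6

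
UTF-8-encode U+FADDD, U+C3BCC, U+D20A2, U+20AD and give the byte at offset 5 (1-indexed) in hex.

0xF3

1-indexed offset 5 is 0-indexed offset 4.
U+FADDD → 4-byte form F3 BA B7 9D at offsets 0–3.
U+C3BCC → 4-byte form F3 83 AF 8C at offsets 4–7.
Offset 4 falls in char 2's range; it's byte 1 of F3 83 AF 8C = 0xF3.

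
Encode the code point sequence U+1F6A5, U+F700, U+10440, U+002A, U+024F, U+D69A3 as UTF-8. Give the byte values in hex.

U+1F6A5: 4-byte form → F0 9F 9A A5.
U+F700: 3-byte form → EF 9C 80.
U+10440: 4-byte form → F0 90 91 80.
U+002A: 1-byte form → 2A.
U+024F: 2-byte form → C9 8F.
U+D69A3: 4-byte form → F3 96 A6 A3.
Concatenated (18 bytes): F0 9F 9A A5 EF 9C 80 F0 90 91 80 2A C9 8F F3 96 A6 A3.

F0 9F 9A A5 EF 9C 80 F0 90 91 80 2A C9 8F F3 96 A6 A3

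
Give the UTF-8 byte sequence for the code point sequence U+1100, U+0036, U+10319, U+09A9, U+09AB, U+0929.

E1 84 80 36 F0 90 8C 99 E0 A6 A9 E0 A6 AB E0 A4 A9

U+1100: 3-byte form → E1 84 80.
U+0036: 1-byte form → 36.
U+10319: 4-byte form → F0 90 8C 99.
U+09A9: 3-byte form → E0 A6 A9.
U+09AB: 3-byte form → E0 A6 AB.
U+0929: 3-byte form → E0 A4 A9.
Concatenated (17 bytes): E1 84 80 36 F0 90 8C 99 E0 A6 A9 E0 A6 AB E0 A4 A9.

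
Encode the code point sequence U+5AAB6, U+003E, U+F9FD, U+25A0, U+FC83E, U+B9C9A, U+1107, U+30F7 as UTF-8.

U+5AAB6: 4-byte form → F1 9A AA B6.
U+003E: 1-byte form → 3E.
U+F9FD: 3-byte form → EF A7 BD.
U+25A0: 3-byte form → E2 96 A0.
U+FC83E: 4-byte form → F3 BC A0 BE.
U+B9C9A: 4-byte form → F2 B9 B2 9A.
U+1107: 3-byte form → E1 84 87.
U+30F7: 3-byte form → E3 83 B7.
Concatenated (25 bytes): F1 9A AA B6 3E EF A7 BD E2 96 A0 F3 BC A0 BE F2 B9 B2 9A E1 84 87 E3 83 B7.

F1 9A AA B6 3E EF A7 BD E2 96 A0 F3 BC A0 BE F2 B9 B2 9A E1 84 87 E3 83 B7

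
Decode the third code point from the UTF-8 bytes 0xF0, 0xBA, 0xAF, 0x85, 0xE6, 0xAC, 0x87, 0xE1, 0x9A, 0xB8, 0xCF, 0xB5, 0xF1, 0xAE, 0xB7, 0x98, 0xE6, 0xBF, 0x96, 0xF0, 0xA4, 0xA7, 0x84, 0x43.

Offset 0: leading byte 0xF0 = 11110000 → 4-byte char #1 = F0 BA AF 85.
Offset 4: leading byte 0xE6 = 11100110 → 3-byte char #2 = E6 AC 87.
Offset 7: leading byte 0xE1 = 11100001 → 3-byte char #3 = E1 9A B8.
Leading byte 0xE1 = 11100001 matches 1110xxxx → 3-byte sequence.
Byte 1: 0xE1 = 11100001, payload 0001 (4 bits).
Byte 2: 0x9A = 10011010 (10xxxxxx ✓), payload 011010.
Byte 3: 0xB8 = 10111000 (10xxxxxx ✓), payload 111000.
Concatenate: 0001011010111000 = 0x16B8 (16 bits → U+16B8).

U+16B8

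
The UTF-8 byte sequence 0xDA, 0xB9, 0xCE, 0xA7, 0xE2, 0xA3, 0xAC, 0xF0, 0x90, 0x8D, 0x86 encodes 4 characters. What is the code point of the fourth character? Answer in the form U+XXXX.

U+10346

Offset 0: leading byte 0xDA = 11011010 → 2-byte char #1 = DA B9.
Offset 2: leading byte 0xCE = 11001110 → 2-byte char #2 = CE A7.
Offset 4: leading byte 0xE2 = 11100010 → 3-byte char #3 = E2 A3 AC.
Offset 7: leading byte 0xF0 = 11110000 → 4-byte char #4 = F0 90 8D 86.
Leading byte 0xF0 = 11110000 matches 11110xxx → 4-byte sequence.
Byte 1: 0xF0 = 11110000, payload 000 (3 bits).
Byte 2: 0x90 = 10010000 (10xxxxxx ✓), payload 010000.
Byte 3: 0x8D = 10001101 (10xxxxxx ✓), payload 001101.
Byte 4: 0x86 = 10000110 (10xxxxxx ✓), payload 000110.
Concatenate: 000010000001101000110 = 0x10346 (21 bits → U+10346).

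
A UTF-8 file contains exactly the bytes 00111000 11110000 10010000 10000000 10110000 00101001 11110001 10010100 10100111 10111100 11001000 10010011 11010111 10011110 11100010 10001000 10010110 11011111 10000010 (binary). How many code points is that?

8

Byte at offset 0: 0x38 = 00111000 → 1-byte char (#1). Advance 1.
Byte at offset 1: 0xF0 = 11110000 → 4-byte char (#2). Advance 4.
Byte at offset 5: 0x29 = 00101001 → 1-byte char (#3). Advance 1.
Byte at offset 6: 0xF1 = 11110001 → 4-byte char (#4). Advance 4.
Byte at offset 10: 0xC8 = 11001000 → 2-byte char (#5). Advance 2.
Byte at offset 12: 0xD7 = 11010111 → 2-byte char (#6). Advance 2.
Byte at offset 14: 0xE2 = 11100010 → 3-byte char (#7). Advance 3.
Byte at offset 17: 0xDF = 11011111 → 2-byte char (#8). Advance 2.
Reached end at offset 19 after 8 code points.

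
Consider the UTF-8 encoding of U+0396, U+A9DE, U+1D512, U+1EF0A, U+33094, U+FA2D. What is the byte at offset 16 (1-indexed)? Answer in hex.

0x82

1-indexed offset 16 is 0-indexed offset 15.
U+0396 → 2-byte form CE 96 at offsets 0–1.
U+A9DE → 3-byte form EA A7 9E at offsets 2–4.
U+1D512 → 4-byte form F0 9D 94 92 at offsets 5–8.
U+1EF0A → 4-byte form F0 9E BC 8A at offsets 9–12.
U+33094 → 4-byte form F0 B3 82 94 at offsets 13–16.
Offset 15 falls in char 5's range; it's byte 3 of F0 B3 82 94 = 0x82.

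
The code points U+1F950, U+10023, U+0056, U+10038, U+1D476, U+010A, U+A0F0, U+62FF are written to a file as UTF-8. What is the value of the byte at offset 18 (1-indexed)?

0xC4

1-indexed offset 18 is 0-indexed offset 17.
U+1F950 → 4-byte form F0 9F A5 90 at offsets 0–3.
U+10023 → 4-byte form F0 90 80 A3 at offsets 4–7.
U+0056 → 1-byte form 56 at offsets 8–8.
U+10038 → 4-byte form F0 90 80 B8 at offsets 9–12.
U+1D476 → 4-byte form F0 9D 91 B6 at offsets 13–16.
U+010A → 2-byte form C4 8A at offsets 17–18.
Offset 17 falls in char 6's range; it's byte 1 of C4 8A = 0xC4.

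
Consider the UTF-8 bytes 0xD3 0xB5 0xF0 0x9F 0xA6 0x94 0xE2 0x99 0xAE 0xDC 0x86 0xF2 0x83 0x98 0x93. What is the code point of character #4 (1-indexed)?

Offset 0: leading byte 0xD3 = 11010011 → 2-byte char #1 = D3 B5.
Offset 2: leading byte 0xF0 = 11110000 → 4-byte char #2 = F0 9F A6 94.
Offset 6: leading byte 0xE2 = 11100010 → 3-byte char #3 = E2 99 AE.
Offset 9: leading byte 0xDC = 11011100 → 2-byte char #4 = DC 86.
Leading byte 0xDC = 11011100 matches 110xxxxx → 2-byte sequence.
Byte 1: 0xDC = 11011100, payload 11100 (5 bits).
Byte 2: 0x86 = 10000110 (10xxxxxx ✓), payload 000110.
Concatenate: 11100000110 = 0x706 (11 bits → U+0706).

U+0706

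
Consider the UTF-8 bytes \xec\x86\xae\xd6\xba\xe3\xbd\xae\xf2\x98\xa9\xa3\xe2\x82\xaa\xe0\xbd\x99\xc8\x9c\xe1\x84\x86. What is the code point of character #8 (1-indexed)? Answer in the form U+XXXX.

U+1106

Offset 0: leading byte 0xEC = 11101100 → 3-byte char #1 = EC 86 AE.
Offset 3: leading byte 0xD6 = 11010110 → 2-byte char #2 = D6 BA.
Offset 5: leading byte 0xE3 = 11100011 → 3-byte char #3 = E3 BD AE.
Offset 8: leading byte 0xF2 = 11110010 → 4-byte char #4 = F2 98 A9 A3.
Offset 12: leading byte 0xE2 = 11100010 → 3-byte char #5 = E2 82 AA.
Offset 15: leading byte 0xE0 = 11100000 → 3-byte char #6 = E0 BD 99.
Offset 18: leading byte 0xC8 = 11001000 → 2-byte char #7 = C8 9C.
Offset 20: leading byte 0xE1 = 11100001 → 3-byte char #8 = E1 84 86.
Leading byte 0xE1 = 11100001 matches 1110xxxx → 3-byte sequence.
Byte 1: 0xE1 = 11100001, payload 0001 (4 bits).
Byte 2: 0x84 = 10000100 (10xxxxxx ✓), payload 000100.
Byte 3: 0x86 = 10000110 (10xxxxxx ✓), payload 000110.
Concatenate: 0001000100000110 = 0x1106 (16 bits → U+1106).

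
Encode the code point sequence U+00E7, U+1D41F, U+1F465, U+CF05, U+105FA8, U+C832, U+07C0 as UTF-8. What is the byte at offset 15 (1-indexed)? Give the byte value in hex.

0x85

1-indexed offset 15 is 0-indexed offset 14.
U+00E7 → 2-byte form C3 A7 at offsets 0–1.
U+1D41F → 4-byte form F0 9D 90 9F at offsets 2–5.
U+1F465 → 4-byte form F0 9F 91 A5 at offsets 6–9.
U+CF05 → 3-byte form EC BC 85 at offsets 10–12.
U+105FA8 → 4-byte form F4 85 BE A8 at offsets 13–16.
Offset 14 falls in char 5's range; it's byte 2 of F4 85 BE A8 = 0x85.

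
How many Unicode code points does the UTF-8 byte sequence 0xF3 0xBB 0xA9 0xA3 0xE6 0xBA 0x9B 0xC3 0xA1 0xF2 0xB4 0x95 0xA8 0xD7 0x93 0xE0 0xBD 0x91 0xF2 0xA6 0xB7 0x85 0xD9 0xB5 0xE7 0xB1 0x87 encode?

9

Byte at offset 0: 0xF3 = 11110011 → 4-byte char (#1). Advance 4.
Byte at offset 4: 0xE6 = 11100110 → 3-byte char (#2). Advance 3.
Byte at offset 7: 0xC3 = 11000011 → 2-byte char (#3). Advance 2.
Byte at offset 9: 0xF2 = 11110010 → 4-byte char (#4). Advance 4.
Byte at offset 13: 0xD7 = 11010111 → 2-byte char (#5). Advance 2.
Byte at offset 15: 0xE0 = 11100000 → 3-byte char (#6). Advance 3.
Byte at offset 18: 0xF2 = 11110010 → 4-byte char (#7). Advance 4.
Byte at offset 22: 0xD9 = 11011001 → 2-byte char (#8). Advance 2.
Byte at offset 24: 0xE7 = 11100111 → 3-byte char (#9). Advance 3.
Reached end at offset 27 after 9 code points.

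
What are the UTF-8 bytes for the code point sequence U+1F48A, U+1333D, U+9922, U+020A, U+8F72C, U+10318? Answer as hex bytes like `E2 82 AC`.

F0 9F 92 8A F0 93 8C BD E9 A4 A2 C8 8A F2 8F 9C AC F0 90 8C 98

U+1F48A: 4-byte form → F0 9F 92 8A.
U+1333D: 4-byte form → F0 93 8C BD.
U+9922: 3-byte form → E9 A4 A2.
U+020A: 2-byte form → C8 8A.
U+8F72C: 4-byte form → F2 8F 9C AC.
U+10318: 4-byte form → F0 90 8C 98.
Concatenated (21 bytes): F0 9F 92 8A F0 93 8C BD E9 A4 A2 C8 8A F2 8F 9C AC F0 90 8C 98.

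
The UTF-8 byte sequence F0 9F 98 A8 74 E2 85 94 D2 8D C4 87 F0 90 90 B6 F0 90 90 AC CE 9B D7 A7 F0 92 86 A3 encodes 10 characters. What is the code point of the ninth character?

Offset 0: leading byte 0xF0 = 11110000 → 4-byte char #1 = F0 9F 98 A8.
Offset 4: leading byte 0x74 = 01110100 → 1-byte char #2 = 74.
Offset 5: leading byte 0xE2 = 11100010 → 3-byte char #3 = E2 85 94.
Offset 8: leading byte 0xD2 = 11010010 → 2-byte char #4 = D2 8D.
Offset 10: leading byte 0xC4 = 11000100 → 2-byte char #5 = C4 87.
Offset 12: leading byte 0xF0 = 11110000 → 4-byte char #6 = F0 90 90 B6.
Offset 16: leading byte 0xF0 = 11110000 → 4-byte char #7 = F0 90 90 AC.
Offset 20: leading byte 0xCE = 11001110 → 2-byte char #8 = CE 9B.
Offset 22: leading byte 0xD7 = 11010111 → 2-byte char #9 = D7 A7.
Leading byte 0xD7 = 11010111 matches 110xxxxx → 2-byte sequence.
Byte 1: 0xD7 = 11010111, payload 10111 (5 bits).
Byte 2: 0xA7 = 10100111 (10xxxxxx ✓), payload 100111.
Concatenate: 10111100111 = 0x5E7 (11 bits → U+05E7).

U+05E7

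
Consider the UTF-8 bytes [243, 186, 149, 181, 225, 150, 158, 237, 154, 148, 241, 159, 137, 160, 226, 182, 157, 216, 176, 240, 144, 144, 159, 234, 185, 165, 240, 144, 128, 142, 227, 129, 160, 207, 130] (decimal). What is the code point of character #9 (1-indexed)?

U+1000E

Offset 0: leading byte 0xF3 = 11110011 → 4-byte char #1 = F3 BA 95 B5.
Offset 4: leading byte 0xE1 = 11100001 → 3-byte char #2 = E1 96 9E.
Offset 7: leading byte 0xED = 11101101 → 3-byte char #3 = ED 9A 94.
Offset 10: leading byte 0xF1 = 11110001 → 4-byte char #4 = F1 9F 89 A0.
Offset 14: leading byte 0xE2 = 11100010 → 3-byte char #5 = E2 B6 9D.
Offset 17: leading byte 0xD8 = 11011000 → 2-byte char #6 = D8 B0.
Offset 19: leading byte 0xF0 = 11110000 → 4-byte char #7 = F0 90 90 9F.
Offset 23: leading byte 0xEA = 11101010 → 3-byte char #8 = EA B9 A5.
Offset 26: leading byte 0xF0 = 11110000 → 4-byte char #9 = F0 90 80 8E.
Leading byte 0xF0 = 11110000 matches 11110xxx → 4-byte sequence.
Byte 1: 0xF0 = 11110000, payload 000 (3 bits).
Byte 2: 0x90 = 10010000 (10xxxxxx ✓), payload 010000.
Byte 3: 0x80 = 10000000 (10xxxxxx ✓), payload 000000.
Byte 4: 0x8E = 10001110 (10xxxxxx ✓), payload 001110.
Concatenate: 000010000000000001110 = 0x1000E (21 bits → U+1000E).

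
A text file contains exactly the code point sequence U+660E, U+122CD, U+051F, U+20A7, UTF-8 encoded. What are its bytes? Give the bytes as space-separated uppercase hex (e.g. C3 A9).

E6 98 8E F0 92 8B 8D D4 9F E2 82 A7

U+660E: 3-byte form → E6 98 8E.
U+122CD: 4-byte form → F0 92 8B 8D.
U+051F: 2-byte form → D4 9F.
U+20A7: 3-byte form → E2 82 A7.
Concatenated (12 bytes): E6 98 8E F0 92 8B 8D D4 9F E2 82 A7.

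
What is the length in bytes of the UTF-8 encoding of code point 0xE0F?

U+0E0F = 0xE0F. UTF-8 uses 1 byte below 0x80, 2 below 0x800, 3 below 0x10000, 4 up to 0x10FFFF. 0xE0F is in U+0800–U+FFFF → 3 bytes.

3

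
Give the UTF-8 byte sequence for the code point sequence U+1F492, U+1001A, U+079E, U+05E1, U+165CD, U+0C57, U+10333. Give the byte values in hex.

F0 9F 92 92 F0 90 80 9A DE 9E D7 A1 F0 96 97 8D E0 B1 97 F0 90 8C B3

U+1F492: 4-byte form → F0 9F 92 92.
U+1001A: 4-byte form → F0 90 80 9A.
U+079E: 2-byte form → DE 9E.
U+05E1: 2-byte form → D7 A1.
U+165CD: 4-byte form → F0 96 97 8D.
U+0C57: 3-byte form → E0 B1 97.
U+10333: 4-byte form → F0 90 8C B3.
Concatenated (23 bytes): F0 9F 92 92 F0 90 80 9A DE 9E D7 A1 F0 96 97 8D E0 B1 97 F0 90 8C B3.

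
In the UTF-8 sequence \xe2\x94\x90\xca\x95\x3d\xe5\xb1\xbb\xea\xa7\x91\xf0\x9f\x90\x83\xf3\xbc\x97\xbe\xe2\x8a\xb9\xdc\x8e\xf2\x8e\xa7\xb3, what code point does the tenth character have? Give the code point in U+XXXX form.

Offset 0: leading byte 0xE2 = 11100010 → 3-byte char #1 = E2 94 90.
Offset 3: leading byte 0xCA = 11001010 → 2-byte char #2 = CA 95.
Offset 5: leading byte 0x3D = 00111101 → 1-byte char #3 = 3D.
Offset 6: leading byte 0xE5 = 11100101 → 3-byte char #4 = E5 B1 BB.
Offset 9: leading byte 0xEA = 11101010 → 3-byte char #5 = EA A7 91.
Offset 12: leading byte 0xF0 = 11110000 → 4-byte char #6 = F0 9F 90 83.
Offset 16: leading byte 0xF3 = 11110011 → 4-byte char #7 = F3 BC 97 BE.
Offset 20: leading byte 0xE2 = 11100010 → 3-byte char #8 = E2 8A B9.
Offset 23: leading byte 0xDC = 11011100 → 2-byte char #9 = DC 8E.
Offset 25: leading byte 0xF2 = 11110010 → 4-byte char #10 = F2 8E A7 B3.
Leading byte 0xF2 = 11110010 matches 11110xxx → 4-byte sequence.
Byte 1: 0xF2 = 11110010, payload 010 (3 bits).
Byte 2: 0x8E = 10001110 (10xxxxxx ✓), payload 001110.
Byte 3: 0xA7 = 10100111 (10xxxxxx ✓), payload 100111.
Byte 4: 0xB3 = 10110011 (10xxxxxx ✓), payload 110011.
Concatenate: 010001110100111110011 = 0x8E9F3 (21 bits → U+8E9F3).

U+8E9F3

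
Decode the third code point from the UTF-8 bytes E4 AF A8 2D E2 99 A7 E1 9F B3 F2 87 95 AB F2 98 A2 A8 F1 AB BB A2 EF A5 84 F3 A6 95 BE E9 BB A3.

Offset 0: leading byte 0xE4 = 11100100 → 3-byte char #1 = E4 AF A8.
Offset 3: leading byte 0x2D = 00101101 → 1-byte char #2 = 2D.
Offset 4: leading byte 0xE2 = 11100010 → 3-byte char #3 = E2 99 A7.
Leading byte 0xE2 = 11100010 matches 1110xxxx → 3-byte sequence.
Byte 1: 0xE2 = 11100010, payload 0010 (4 bits).
Byte 2: 0x99 = 10011001 (10xxxxxx ✓), payload 011001.
Byte 3: 0xA7 = 10100111 (10xxxxxx ✓), payload 100111.
Concatenate: 0010011001100111 = 0x2667 (16 bits → U+2667).

U+2667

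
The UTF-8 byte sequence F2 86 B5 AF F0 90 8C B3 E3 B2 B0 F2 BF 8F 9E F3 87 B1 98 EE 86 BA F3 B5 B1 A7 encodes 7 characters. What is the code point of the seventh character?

U+F5C67

Offset 0: leading byte 0xF2 = 11110010 → 4-byte char #1 = F2 86 B5 AF.
Offset 4: leading byte 0xF0 = 11110000 → 4-byte char #2 = F0 90 8C B3.
Offset 8: leading byte 0xE3 = 11100011 → 3-byte char #3 = E3 B2 B0.
Offset 11: leading byte 0xF2 = 11110010 → 4-byte char #4 = F2 BF 8F 9E.
Offset 15: leading byte 0xF3 = 11110011 → 4-byte char #5 = F3 87 B1 98.
Offset 19: leading byte 0xEE = 11101110 → 3-byte char #6 = EE 86 BA.
Offset 22: leading byte 0xF3 = 11110011 → 4-byte char #7 = F3 B5 B1 A7.
Leading byte 0xF3 = 11110011 matches 11110xxx → 4-byte sequence.
Byte 1: 0xF3 = 11110011, payload 011 (3 bits).
Byte 2: 0xB5 = 10110101 (10xxxxxx ✓), payload 110101.
Byte 3: 0xB1 = 10110001 (10xxxxxx ✓), payload 110001.
Byte 4: 0xA7 = 10100111 (10xxxxxx ✓), payload 100111.
Concatenate: 011110101110001100111 = 0xF5C67 (21 bits → U+F5C67).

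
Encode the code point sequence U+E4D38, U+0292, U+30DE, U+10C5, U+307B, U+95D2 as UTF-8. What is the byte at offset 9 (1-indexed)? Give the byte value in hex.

1-indexed offset 9 is 0-indexed offset 8.
U+E4D38 → 4-byte form F3 A4 B4 B8 at offsets 0–3.
U+0292 → 2-byte form CA 92 at offsets 4–5.
U+30DE → 3-byte form E3 83 9E at offsets 6–8.
Offset 8 falls in char 3's range; it's byte 3 of E3 83 9E = 0x9E.

0x9E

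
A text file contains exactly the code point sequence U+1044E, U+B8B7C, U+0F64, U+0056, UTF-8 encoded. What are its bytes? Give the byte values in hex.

F0 90 91 8E F2 B8 AD BC E0 BD A4 56

U+1044E: 4-byte form → F0 90 91 8E.
U+B8B7C: 4-byte form → F2 B8 AD BC.
U+0F64: 3-byte form → E0 BD A4.
U+0056: 1-byte form → 56.
Concatenated (12 bytes): F0 90 91 8E F2 B8 AD BC E0 BD A4 56.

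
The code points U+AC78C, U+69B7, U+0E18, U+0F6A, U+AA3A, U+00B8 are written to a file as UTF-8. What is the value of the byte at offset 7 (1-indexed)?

1-indexed offset 7 is 0-indexed offset 6.
U+AC78C → 4-byte form F2 AC 9E 8C at offsets 0–3.
U+69B7 → 3-byte form E6 A6 B7 at offsets 4–6.
Offset 6 falls in char 2's range; it's byte 3 of E6 A6 B7 = 0xB7.

0xB7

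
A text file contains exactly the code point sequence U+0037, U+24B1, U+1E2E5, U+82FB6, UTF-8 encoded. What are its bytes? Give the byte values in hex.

U+0037: 1-byte form → 37.
U+24B1: 3-byte form → E2 92 B1.
U+1E2E5: 4-byte form → F0 9E 8B A5.
U+82FB6: 4-byte form → F2 82 BE B6.
Concatenated (12 bytes): 37 E2 92 B1 F0 9E 8B A5 F2 82 BE B6.

37 E2 92 B1 F0 9E 8B A5 F2 82 BE B6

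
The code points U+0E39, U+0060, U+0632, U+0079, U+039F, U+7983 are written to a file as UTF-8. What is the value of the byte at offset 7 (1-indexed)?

1-indexed offset 7 is 0-indexed offset 6.
U+0E39 → 3-byte form E0 B8 B9 at offsets 0–2.
U+0060 → 1-byte form 60 at offsets 3–3.
U+0632 → 2-byte form D8 B2 at offsets 4–5.
U+0079 → 1-byte form 79 at offsets 6–6.
Offset 6 falls in char 4's range; it's byte 1 of 79 = 0x79.

0x79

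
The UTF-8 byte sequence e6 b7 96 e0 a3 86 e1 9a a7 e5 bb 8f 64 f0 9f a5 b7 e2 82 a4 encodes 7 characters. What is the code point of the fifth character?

Offset 0: leading byte 0xE6 = 11100110 → 3-byte char #1 = E6 B7 96.
Offset 3: leading byte 0xE0 = 11100000 → 3-byte char #2 = E0 A3 86.
Offset 6: leading byte 0xE1 = 11100001 → 3-byte char #3 = E1 9A A7.
Offset 9: leading byte 0xE5 = 11100101 → 3-byte char #4 = E5 BB 8F.
Offset 12: leading byte 0x64 = 01100100 → 1-byte char #5 = 64.
Leading byte 0x64 = 01100100 matches 0xxxxxxx → 1-byte sequence.
Byte 1: 0x64 = 01100100, payload 1100100 (7 bits).
Concatenate: 1100100 = 0x64 (7 bits → U+0064).

U+0064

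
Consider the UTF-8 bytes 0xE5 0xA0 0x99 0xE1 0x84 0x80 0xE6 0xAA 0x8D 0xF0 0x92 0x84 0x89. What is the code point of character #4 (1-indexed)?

Offset 0: leading byte 0xE5 = 11100101 → 3-byte char #1 = E5 A0 99.
Offset 3: leading byte 0xE1 = 11100001 → 3-byte char #2 = E1 84 80.
Offset 6: leading byte 0xE6 = 11100110 → 3-byte char #3 = E6 AA 8D.
Offset 9: leading byte 0xF0 = 11110000 → 4-byte char #4 = F0 92 84 89.
Leading byte 0xF0 = 11110000 matches 11110xxx → 4-byte sequence.
Byte 1: 0xF0 = 11110000, payload 000 (3 bits).
Byte 2: 0x92 = 10010010 (10xxxxxx ✓), payload 010010.
Byte 3: 0x84 = 10000100 (10xxxxxx ✓), payload 000100.
Byte 4: 0x89 = 10001001 (10xxxxxx ✓), payload 001001.
Concatenate: 000010010000100001001 = 0x12109 (21 bits → U+12109).

U+12109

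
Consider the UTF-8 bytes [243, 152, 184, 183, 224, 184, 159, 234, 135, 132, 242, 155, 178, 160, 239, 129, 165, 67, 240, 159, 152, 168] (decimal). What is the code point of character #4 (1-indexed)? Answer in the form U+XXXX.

Offset 0: leading byte 0xF3 = 11110011 → 4-byte char #1 = F3 98 B8 B7.
Offset 4: leading byte 0xE0 = 11100000 → 3-byte char #2 = E0 B8 9F.
Offset 7: leading byte 0xEA = 11101010 → 3-byte char #3 = EA 87 84.
Offset 10: leading byte 0xF2 = 11110010 → 4-byte char #4 = F2 9B B2 A0.
Leading byte 0xF2 = 11110010 matches 11110xxx → 4-byte sequence.
Byte 1: 0xF2 = 11110010, payload 010 (3 bits).
Byte 2: 0x9B = 10011011 (10xxxxxx ✓), payload 011011.
Byte 3: 0xB2 = 10110010 (10xxxxxx ✓), payload 110010.
Byte 4: 0xA0 = 10100000 (10xxxxxx ✓), payload 100000.
Concatenate: 010011011110010100000 = 0x9BCA0 (21 bits → U+9BCA0).

U+9BCA0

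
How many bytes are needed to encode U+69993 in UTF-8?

4

U+69993 = 0x69993. UTF-8 uses 1 byte below 0x80, 2 below 0x800, 3 below 0x10000, 4 up to 0x10FFFF. 0x69993 is in U+10000–U+10FFFF → 4 bytes.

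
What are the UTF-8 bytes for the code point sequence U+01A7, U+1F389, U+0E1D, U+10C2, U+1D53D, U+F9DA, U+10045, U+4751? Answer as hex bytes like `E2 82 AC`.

C6 A7 F0 9F 8E 89 E0 B8 9D E1 83 82 F0 9D 94 BD EF A7 9A F0 90 81 85 E4 9D 91

U+01A7: 2-byte form → C6 A7.
U+1F389: 4-byte form → F0 9F 8E 89.
U+0E1D: 3-byte form → E0 B8 9D.
U+10C2: 3-byte form → E1 83 82.
U+1D53D: 4-byte form → F0 9D 94 BD.
U+F9DA: 3-byte form → EF A7 9A.
U+10045: 4-byte form → F0 90 81 85.
U+4751: 3-byte form → E4 9D 91.
Concatenated (26 bytes): C6 A7 F0 9F 8E 89 E0 B8 9D E1 83 82 F0 9D 94 BD EF A7 9A F0 90 81 85 E4 9D 91.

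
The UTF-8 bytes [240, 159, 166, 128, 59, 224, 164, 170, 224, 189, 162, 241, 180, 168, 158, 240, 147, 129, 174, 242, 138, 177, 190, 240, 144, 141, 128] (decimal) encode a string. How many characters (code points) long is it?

Byte at offset 0: 0xF0 = 11110000 → 4-byte char (#1). Advance 4.
Byte at offset 4: 0x3B = 00111011 → 1-byte char (#2). Advance 1.
Byte at offset 5: 0xE0 = 11100000 → 3-byte char (#3). Advance 3.
Byte at offset 8: 0xE0 = 11100000 → 3-byte char (#4). Advance 3.
Byte at offset 11: 0xF1 = 11110001 → 4-byte char (#5). Advance 4.
Byte at offset 15: 0xF0 = 11110000 → 4-byte char (#6). Advance 4.
Byte at offset 19: 0xF2 = 11110010 → 4-byte char (#7). Advance 4.
Byte at offset 23: 0xF0 = 11110000 → 4-byte char (#8). Advance 4.
Reached end at offset 27 after 8 code points.

8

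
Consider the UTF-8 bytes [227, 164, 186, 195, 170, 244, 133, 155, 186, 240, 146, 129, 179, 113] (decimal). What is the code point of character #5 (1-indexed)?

U+0071

Offset 0: leading byte 0xE3 = 11100011 → 3-byte char #1 = E3 A4 BA.
Offset 3: leading byte 0xC3 = 11000011 → 2-byte char #2 = C3 AA.
Offset 5: leading byte 0xF4 = 11110100 → 4-byte char #3 = F4 85 9B BA.
Offset 9: leading byte 0xF0 = 11110000 → 4-byte char #4 = F0 92 81 B3.
Offset 13: leading byte 0x71 = 01110001 → 1-byte char #5 = 71.
Leading byte 0x71 = 01110001 matches 0xxxxxxx → 1-byte sequence.
Byte 1: 0x71 = 01110001, payload 1110001 (7 bits).
Concatenate: 1110001 = 0x71 (7 bits → U+0071).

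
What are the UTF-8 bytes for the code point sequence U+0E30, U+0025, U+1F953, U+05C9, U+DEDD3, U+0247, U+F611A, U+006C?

U+0E30: 3-byte form → E0 B8 B0.
U+0025: 1-byte form → 25.
U+1F953: 4-byte form → F0 9F A5 93.
U+05C9: 2-byte form → D7 89.
U+DEDD3: 4-byte form → F3 9E B7 93.
U+0247: 2-byte form → C9 87.
U+F611A: 4-byte form → F3 B6 84 9A.
U+006C: 1-byte form → 6C.
Concatenated (21 bytes): E0 B8 B0 25 F0 9F A5 93 D7 89 F3 9E B7 93 C9 87 F3 B6 84 9A 6C.

E0 B8 B0 25 F0 9F A5 93 D7 89 F3 9E B7 93 C9 87 F3 B6 84 9A 6C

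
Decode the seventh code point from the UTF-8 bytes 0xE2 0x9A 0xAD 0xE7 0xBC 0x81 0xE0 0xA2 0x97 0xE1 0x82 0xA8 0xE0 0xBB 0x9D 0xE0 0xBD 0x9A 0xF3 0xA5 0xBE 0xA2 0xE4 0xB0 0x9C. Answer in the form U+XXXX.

Offset 0: leading byte 0xE2 = 11100010 → 3-byte char #1 = E2 9A AD.
Offset 3: leading byte 0xE7 = 11100111 → 3-byte char #2 = E7 BC 81.
Offset 6: leading byte 0xE0 = 11100000 → 3-byte char #3 = E0 A2 97.
Offset 9: leading byte 0xE1 = 11100001 → 3-byte char #4 = E1 82 A8.
Offset 12: leading byte 0xE0 = 11100000 → 3-byte char #5 = E0 BB 9D.
Offset 15: leading byte 0xE0 = 11100000 → 3-byte char #6 = E0 BD 9A.
Offset 18: leading byte 0xF3 = 11110011 → 4-byte char #7 = F3 A5 BE A2.
Leading byte 0xF3 = 11110011 matches 11110xxx → 4-byte sequence.
Byte 1: 0xF3 = 11110011, payload 011 (3 bits).
Byte 2: 0xA5 = 10100101 (10xxxxxx ✓), payload 100101.
Byte 3: 0xBE = 10111110 (10xxxxxx ✓), payload 111110.
Byte 4: 0xA2 = 10100010 (10xxxxxx ✓), payload 100010.
Concatenate: 011100101111110100010 = 0xE5FA2 (21 bits → U+E5FA2).

U+E5FA2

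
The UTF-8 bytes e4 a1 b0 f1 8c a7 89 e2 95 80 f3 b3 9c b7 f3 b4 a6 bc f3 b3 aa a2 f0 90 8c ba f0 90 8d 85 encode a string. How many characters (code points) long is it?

Byte at offset 0: 0xE4 = 11100100 → 3-byte char (#1). Advance 3.
Byte at offset 3: 0xF1 = 11110001 → 4-byte char (#2). Advance 4.
Byte at offset 7: 0xE2 = 11100010 → 3-byte char (#3). Advance 3.
Byte at offset 10: 0xF3 = 11110011 → 4-byte char (#4). Advance 4.
Byte at offset 14: 0xF3 = 11110011 → 4-byte char (#5). Advance 4.
Byte at offset 18: 0xF3 = 11110011 → 4-byte char (#6). Advance 4.
Byte at offset 22: 0xF0 = 11110000 → 4-byte char (#7). Advance 4.
Byte at offset 26: 0xF0 = 11110000 → 4-byte char (#8). Advance 4.
Reached end at offset 30 after 8 code points.

8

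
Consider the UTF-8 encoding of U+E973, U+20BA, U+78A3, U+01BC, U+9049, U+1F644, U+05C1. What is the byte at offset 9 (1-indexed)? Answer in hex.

1-indexed offset 9 is 0-indexed offset 8.
U+E973 → 3-byte form EE A5 B3 at offsets 0–2.
U+20BA → 3-byte form E2 82 BA at offsets 3–5.
U+78A3 → 3-byte form E7 A2 A3 at offsets 6–8.
Offset 8 falls in char 3's range; it's byte 3 of E7 A2 A3 = 0xA3.

0xA3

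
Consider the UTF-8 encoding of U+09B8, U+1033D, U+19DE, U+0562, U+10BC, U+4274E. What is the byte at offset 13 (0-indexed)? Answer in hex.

U+09B8 → 3-byte form E0 A6 B8 at offsets 0–2.
U+1033D → 4-byte form F0 90 8C BD at offsets 3–6.
U+19DE → 3-byte form E1 A7 9E at offsets 7–9.
U+0562 → 2-byte form D5 A2 at offsets 10–11.
U+10BC → 3-byte form E1 82 BC at offsets 12–14.
Offset 13 falls in char 5's range; it's byte 2 of E1 82 BC = 0x82.

0x82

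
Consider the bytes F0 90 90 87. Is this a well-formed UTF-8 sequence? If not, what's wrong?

Leading byte 0xF0 = 11110000 → 4-byte form.
Continuation bytes 0x90=10010000, 0x90=10010000, 0x87=10000111 all match 10xxxxxx.
Decoded value 0x10407 is ≥ 0x10000 (shortest form) and not a surrogate.

valid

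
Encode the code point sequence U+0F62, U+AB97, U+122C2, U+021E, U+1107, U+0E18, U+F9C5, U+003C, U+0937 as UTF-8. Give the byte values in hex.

E0 BD A2 EA AE 97 F0 92 8B 82 C8 9E E1 84 87 E0 B8 98 EF A7 85 3C E0 A4 B7

U+0F62: 3-byte form → E0 BD A2.
U+AB97: 3-byte form → EA AE 97.
U+122C2: 4-byte form → F0 92 8B 82.
U+021E: 2-byte form → C8 9E.
U+1107: 3-byte form → E1 84 87.
U+0E18: 3-byte form → E0 B8 98.
U+F9C5: 3-byte form → EF A7 85.
U+003C: 1-byte form → 3C.
U+0937: 3-byte form → E0 A4 B7.
Concatenated (25 bytes): E0 BD A2 EA AE 97 F0 92 8B 82 C8 9E E1 84 87 E0 B8 98 EF A7 85 3C E0 A4 B7.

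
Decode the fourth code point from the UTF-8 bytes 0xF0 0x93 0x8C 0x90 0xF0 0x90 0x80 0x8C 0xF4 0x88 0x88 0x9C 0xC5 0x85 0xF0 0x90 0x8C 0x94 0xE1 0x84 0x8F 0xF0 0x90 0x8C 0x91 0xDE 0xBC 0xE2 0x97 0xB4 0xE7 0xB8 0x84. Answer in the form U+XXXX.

U+0145

Offset 0: leading byte 0xF0 = 11110000 → 4-byte char #1 = F0 93 8C 90.
Offset 4: leading byte 0xF0 = 11110000 → 4-byte char #2 = F0 90 80 8C.
Offset 8: leading byte 0xF4 = 11110100 → 4-byte char #3 = F4 88 88 9C.
Offset 12: leading byte 0xC5 = 11000101 → 2-byte char #4 = C5 85.
Leading byte 0xC5 = 11000101 matches 110xxxxx → 2-byte sequence.
Byte 1: 0xC5 = 11000101, payload 00101 (5 bits).
Byte 2: 0x85 = 10000101 (10xxxxxx ✓), payload 000101.
Concatenate: 00101000101 = 0x145 (11 bits → U+0145).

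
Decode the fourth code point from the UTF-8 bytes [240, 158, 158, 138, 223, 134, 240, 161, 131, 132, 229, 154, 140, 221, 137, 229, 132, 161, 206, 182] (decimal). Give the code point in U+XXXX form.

U+568C

Offset 0: leading byte 0xF0 = 11110000 → 4-byte char #1 = F0 9E 9E 8A.
Offset 4: leading byte 0xDF = 11011111 → 2-byte char #2 = DF 86.
Offset 6: leading byte 0xF0 = 11110000 → 4-byte char #3 = F0 A1 83 84.
Offset 10: leading byte 0xE5 = 11100101 → 3-byte char #4 = E5 9A 8C.
Leading byte 0xE5 = 11100101 matches 1110xxxx → 3-byte sequence.
Byte 1: 0xE5 = 11100101, payload 0101 (4 bits).
Byte 2: 0x9A = 10011010 (10xxxxxx ✓), payload 011010.
Byte 3: 0x8C = 10001100 (10xxxxxx ✓), payload 001100.
Concatenate: 0101011010001100 = 0x568C (16 bits → U+568C).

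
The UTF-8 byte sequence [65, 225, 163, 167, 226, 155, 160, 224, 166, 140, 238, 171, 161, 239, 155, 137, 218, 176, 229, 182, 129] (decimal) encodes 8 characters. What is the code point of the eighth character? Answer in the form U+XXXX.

U+5D81

Offset 0: leading byte 0x41 = 01000001 → 1-byte char #1 = 41.
Offset 1: leading byte 0xE1 = 11100001 → 3-byte char #2 = E1 A3 A7.
Offset 4: leading byte 0xE2 = 11100010 → 3-byte char #3 = E2 9B A0.
Offset 7: leading byte 0xE0 = 11100000 → 3-byte char #4 = E0 A6 8C.
Offset 10: leading byte 0xEE = 11101110 → 3-byte char #5 = EE AB A1.
Offset 13: leading byte 0xEF = 11101111 → 3-byte char #6 = EF 9B 89.
Offset 16: leading byte 0xDA = 11011010 → 2-byte char #7 = DA B0.
Offset 18: leading byte 0xE5 = 11100101 → 3-byte char #8 = E5 B6 81.
Leading byte 0xE5 = 11100101 matches 1110xxxx → 3-byte sequence.
Byte 1: 0xE5 = 11100101, payload 0101 (4 bits).
Byte 2: 0xB6 = 10110110 (10xxxxxx ✓), payload 110110.
Byte 3: 0x81 = 10000001 (10xxxxxx ✓), payload 000001.
Concatenate: 0101110110000001 = 0x5D81 (16 bits → U+5D81).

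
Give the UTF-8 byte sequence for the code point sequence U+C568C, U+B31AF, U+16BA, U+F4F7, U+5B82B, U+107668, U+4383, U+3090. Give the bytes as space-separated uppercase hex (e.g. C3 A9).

U+C568C: 4-byte form → F3 85 9A 8C.
U+B31AF: 4-byte form → F2 B3 86 AF.
U+16BA: 3-byte form → E1 9A BA.
U+F4F7: 3-byte form → EF 93 B7.
U+5B82B: 4-byte form → F1 9B A0 AB.
U+107668: 4-byte form → F4 87 99 A8.
U+4383: 3-byte form → E4 8E 83.
U+3090: 3-byte form → E3 82 90.
Concatenated (28 bytes): F3 85 9A 8C F2 B3 86 AF E1 9A BA EF 93 B7 F1 9B A0 AB F4 87 99 A8 E4 8E 83 E3 82 90.

F3 85 9A 8C F2 B3 86 AF E1 9A BA EF 93 B7 F1 9B A0 AB F4 87 99 A8 E4 8E 83 E3 82 90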